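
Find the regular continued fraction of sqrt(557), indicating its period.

[23; (1, 1, 1, 1, 46)]

Write x_i = (sqrt(557) + m_i)/d_i with (m_0, d_0) = (0, 1). a_0 = floor(sqrt(557)) = 23, since 23^2 = 529 <= 557 < 576 = 24^2.
Iterate m_{i+1} = d_i*a_i - m_i, d_{i+1} = (557 - m_{i+1}^2)/d_i, a_{i+1} = floor((a_0 + m_{i+1})/d_{i+1}):
  m_1 = 1*23 - 0 = 23, d_1 = (557 - 23^2)/1 = 28/1 = 28, a_1 = floor((23 + 23)/28) = 1.
  m_2 = 28*1 - 23 = 5, d_2 = (557 - 5^2)/28 = 532/28 = 19, a_2 = floor((23 + 5)/19) = 1.
  m_3 = 19*1 - 5 = 14, d_3 = (557 - 14^2)/19 = 361/19 = 19, a_3 = floor((23 + 14)/19) = 1.
  m_4 = 19*1 - 14 = 5, d_4 = (557 - 5^2)/19 = 532/19 = 28, a_4 = floor((23 + 5)/28) = 1.
  m_5 = 28*1 - 5 = 23, d_5 = (557 - 23^2)/28 = 28/28 = 1, a_5 = floor((23 + 23)/1) = 46.
  m_6 = 1*46 - 23 = 23, d_6 = (557 - 23^2)/1 = 28/1 = 28: (m_6, d_6) = (m_1, d_1) = (23, 28), so from here the quotients repeat a_1, ..., a_5; the period length is 5.
Hence the expansion of sqrt(557) is a_0 = 23 followed by the repeating block 1, 1, 1, 1, 46 (period 5).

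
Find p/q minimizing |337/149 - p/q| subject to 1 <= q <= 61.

Expand x = 337/149 as a continued fraction with the Euclidean algorithm:
  337 = 2*149 + 39, so a_0 = 2.
  149 = 3*39 + 32, so a_1 = 3.
  39 = 1*32 + 7, so a_2 = 1.
  32 = 4*7 + 4, so a_3 = 4.
  7 = 1*4 + 3, so a_4 = 1.
  4 = 1*3 + 1, so a_5 = 1.
  3 = 3*1 + 0, so a_6 = 3.
so x = [2; 3, 1, 4, 1, 1, 3].
Convergents (p_i = a_i*p_{i-1} + p_{i-2}, q_i = a_i*q_{i-1} + q_{i-2} with p_{-2}=0, p_{-1}=1, q_{-2}=1, q_{-1}=0), until the denominator exceeds 61:
  i=0: a_0=2, p_0 = 2*1 + 0 = 2, q_0 = 2*0 + 1 = 1.
  i=1: a_1=3, p_1 = 3*2 + 1 = 7, q_1 = 3*1 + 0 = 3.
  i=2: a_2=1, p_2 = 1*7 + 2 = 9, q_2 = 1*3 + 1 = 4.
  i=3: a_3=4, p_3 = 4*9 + 7 = 43, q_3 = 4*4 + 3 = 19.
  i=4: a_4=1, p_4 = 1*43 + 9 = 52, q_4 = 1*19 + 4 = 23.
  i=5: a_5=1, p_5 = 1*52 + 43 = 95, q_5 = 1*23 + 19 = 42.
  i=6: a_6=3, p_6 = 3*95 + 52 = 337, q_6 = 3*42 + 23 = 149.
q_6 = 149 > 61, so the last convergent with denominator <= 61 is p_5/q_5 = 95/42.
The closest fraction with denominator <= 61 is either p_5/q_5 or the intermediate fraction (k*p_5 + p_4)/(k*q_5 + q_4) with the largest k >= 1 whose denominator stays <= 61; these approach x as k grows, and every other convergent or intermediate fraction in range is farther away.
Largest k: floor((61 - q_4)/q_5) = floor((61 - 23)/42) = 0.
Since k = 0, no intermediate fraction beyond p_5/q_5 has denominator <= 61, so the convergent 95/42 is the closest (its error is |337*42 - 95*149|/(149*42) = 1/6258).

95/42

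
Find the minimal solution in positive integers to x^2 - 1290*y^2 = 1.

(x, y) = (431, 12)

First expand sqrt(1290) as a continued fraction. With x_i = (sqrt(1290) + m_i)/d_i and (m_0, d_0) = (0, 1): a_0 = floor(sqrt(1290)) = 35, since 35^2 = 1225 <= 1290 < 1296 = 36^2.
Iterate m_{i+1} = d_i*a_i - m_i, d_{i+1} = (1290 - m_{i+1}^2)/d_i, a_{i+1} = floor((a_0 + m_{i+1})/d_{i+1}):
  m_1 = 1*35 - 0 = 35, d_1 = (1290 - 35^2)/1 = 65/1 = 65, a_1 = floor((35 + 35)/65) = 1.
  m_2 = 65*1 - 35 = 30, d_2 = (1290 - 30^2)/65 = 390/65 = 6, a_2 = floor((35 + 30)/6) = 10.
  m_3 = 6*10 - 30 = 30, d_3 = (1290 - 30^2)/6 = 390/6 = 65, a_3 = floor((35 + 30)/65) = 1.
  m_4 = 65*1 - 30 = 35, d_4 = (1290 - 35^2)/65 = 65/65 = 1, a_4 = floor((35 + 35)/1) = 70.
  m_5 = 1*70 - 35 = 35, d_5 = (1290 - 35^2)/1 = 65/1 = 65: (m_5, d_5) = (m_1, d_1) = (35, 65), so from here the quotients repeat a_1, ..., a_4; the period length is 4.
So sqrt(1290) = [35; (1, 10, 1, 70)] with period length k = 4.
k is even, so the fundamental solution of x^2 - 1290y^2 = 1 is (p_{k-1}, q_{k-1}) = (p_3, q_3); compute convergents through index 3.
Convergents (p_i = a_i*p_{i-1} + p_{i-2}, q_i = a_i*q_{i-1} + q_{i-2} with p_{-2}=0, p_{-1}=1, q_{-2}=1, q_{-1}=0):
  i=0: a_0=35, p_0 = 35*1 + 0 = 35, q_0 = 35*0 + 1 = 1.
  i=1: a_1=1, p_1 = 1*35 + 1 = 36, q_1 = 1*1 + 0 = 1.
  i=2: a_2=10, p_2 = 10*36 + 35 = 395, q_2 = 10*1 + 1 = 11.
  i=3: a_3=1, p_3 = 1*395 + 36 = 431, q_3 = 1*11 + 1 = 12.
Check: 431^2 - 1290*12^2 = 185761 - 185760 = 1, so (x, y) = (431, 12) solves the equation, and by the theorem it is the least positive solution.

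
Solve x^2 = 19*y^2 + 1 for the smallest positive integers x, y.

(x, y) = (170, 39)

First expand sqrt(19) as a continued fraction. With x_i = (sqrt(19) + m_i)/d_i and (m_0, d_0) = (0, 1): a_0 = floor(sqrt(19)) = 4, since 4^2 = 16 <= 19 < 25 = 5^2.
Iterate m_{i+1} = d_i*a_i - m_i, d_{i+1} = (19 - m_{i+1}^2)/d_i, a_{i+1} = floor((a_0 + m_{i+1})/d_{i+1}):
  m_1 = 1*4 - 0 = 4, d_1 = (19 - 4^2)/1 = 3/1 = 3, a_1 = floor((4 + 4)/3) = 2.
  m_2 = 3*2 - 4 = 2, d_2 = (19 - 2^2)/3 = 15/3 = 5, a_2 = floor((4 + 2)/5) = 1.
  m_3 = 5*1 - 2 = 3, d_3 = (19 - 3^2)/5 = 10/5 = 2, a_3 = floor((4 + 3)/2) = 3.
  m_4 = 2*3 - 3 = 3, d_4 = (19 - 3^2)/2 = 10/2 = 5, a_4 = floor((4 + 3)/5) = 1.
  m_5 = 5*1 - 3 = 2, d_5 = (19 - 2^2)/5 = 15/5 = 3, a_5 = floor((4 + 2)/3) = 2.
  m_6 = 3*2 - 2 = 4, d_6 = (19 - 4^2)/3 = 3/3 = 1, a_6 = floor((4 + 4)/1) = 8.
  m_7 = 1*8 - 4 = 4, d_7 = (19 - 4^2)/1 = 3/1 = 3: (m_7, d_7) = (m_1, d_1) = (4, 3), so from here the quotients repeat a_1, ..., a_6; the period length is 6.
So sqrt(19) = [4; (2, 1, 3, 1, 2, 8)] with period length k = 6.
k is even, so the fundamental solution of x^2 - 19y^2 = 1 is (p_{k-1}, q_{k-1}) = (p_5, q_5); compute convergents through index 5.
Convergents (p_i = a_i*p_{i-1} + p_{i-2}, q_i = a_i*q_{i-1} + q_{i-2} with p_{-2}=0, p_{-1}=1, q_{-2}=1, q_{-1}=0):
  i=0: a_0=4, p_0 = 4*1 + 0 = 4, q_0 = 4*0 + 1 = 1.
  i=1: a_1=2, p_1 = 2*4 + 1 = 9, q_1 = 2*1 + 0 = 2.
  i=2: a_2=1, p_2 = 1*9 + 4 = 13, q_2 = 1*2 + 1 = 3.
  i=3: a_3=3, p_3 = 3*13 + 9 = 48, q_3 = 3*3 + 2 = 11.
  i=4: a_4=1, p_4 = 1*48 + 13 = 61, q_4 = 1*11 + 3 = 14.
  i=5: a_5=2, p_5 = 2*61 + 48 = 170, q_5 = 2*14 + 11 = 39.
Check: 170^2 - 19*39^2 = 28900 - 28899 = 1, so (x, y) = (170, 39) solves the equation, and by the theorem it is the least positive solution.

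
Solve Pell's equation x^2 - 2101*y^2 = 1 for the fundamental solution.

First expand sqrt(2101) as a continued fraction. With x_i = (sqrt(2101) + m_i)/d_i and (m_0, d_0) = (0, 1): a_0 = floor(sqrt(2101)) = 45, since 45^2 = 2025 <= 2101 < 2116 = 46^2.
Iterate m_{i+1} = d_i*a_i - m_i, d_{i+1} = (2101 - m_{i+1}^2)/d_i, a_{i+1} = floor((a_0 + m_{i+1})/d_{i+1}):
  m_1 = 1*45 - 0 = 45, d_1 = (2101 - 45^2)/1 = 76/1 = 76, a_1 = floor((45 + 45)/76) = 1.
  m_2 = 76*1 - 45 = 31, d_2 = (2101 - 31^2)/76 = 1140/76 = 15, a_2 = floor((45 + 31)/15) = 5.
  m_3 = 15*5 - 31 = 44, d_3 = (2101 - 44^2)/15 = 165/15 = 11, a_3 = floor((45 + 44)/11) = 8.
  m_4 = 11*8 - 44 = 44, d_4 = (2101 - 44^2)/11 = 165/11 = 15, a_4 = floor((45 + 44)/15) = 5.
  m_5 = 15*5 - 44 = 31, d_5 = (2101 - 31^2)/15 = 1140/15 = 76, a_5 = floor((45 + 31)/76) = 1.
  m_6 = 76*1 - 31 = 45, d_6 = (2101 - 45^2)/76 = 76/76 = 1, a_6 = floor((45 + 45)/1) = 90.
  m_7 = 1*90 - 45 = 45, d_7 = (2101 - 45^2)/1 = 76/1 = 76: (m_7, d_7) = (m_1, d_1) = (45, 76), so from here the quotients repeat a_1, ..., a_6; the period length is 6.
So sqrt(2101) = [45; (1, 5, 8, 5, 1, 90)] with period length k = 6.
k is even, so the fundamental solution of x^2 - 2101y^2 = 1 is (p_{k-1}, q_{k-1}) = (p_5, q_5); compute convergents through index 5.
Convergents (p_i = a_i*p_{i-1} + p_{i-2}, q_i = a_i*q_{i-1} + q_{i-2} with p_{-2}=0, p_{-1}=1, q_{-2}=1, q_{-1}=0):
  i=0: a_0=45, p_0 = 45*1 + 0 = 45, q_0 = 45*0 + 1 = 1.
  i=1: a_1=1, p_1 = 1*45 + 1 = 46, q_1 = 1*1 + 0 = 1.
  i=2: a_2=5, p_2 = 5*46 + 45 = 275, q_2 = 5*1 + 1 = 6.
  i=3: a_3=8, p_3 = 8*275 + 46 = 2246, q_3 = 8*6 + 1 = 49.
  i=4: a_4=5, p_4 = 5*2246 + 275 = 11505, q_4 = 5*49 + 6 = 251.
  i=5: a_5=1, p_5 = 1*11505 + 2246 = 13751, q_5 = 1*251 + 49 = 300.
Check: 13751^2 - 2101*300^2 = 189090001 - 189090000 = 1, so (x, y) = (13751, 300) solves the equation, and by the theorem it is the least positive solution.

(x, y) = (13751, 300)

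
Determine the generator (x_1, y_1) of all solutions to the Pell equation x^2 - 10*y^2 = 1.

First expand sqrt(10) as a continued fraction. With x_i = (sqrt(10) + m_i)/d_i and (m_0, d_0) = (0, 1): a_0 = floor(sqrt(10)) = 3, since 3^2 = 9 <= 10 < 16 = 4^2.
Iterate m_{i+1} = d_i*a_i - m_i, d_{i+1} = (10 - m_{i+1}^2)/d_i, a_{i+1} = floor((a_0 + m_{i+1})/d_{i+1}):
  m_1 = 1*3 - 0 = 3, d_1 = (10 - 3^2)/1 = 1/1 = 1, a_1 = floor((3 + 3)/1) = 6.
  m_2 = 1*6 - 3 = 3, d_2 = (10 - 3^2)/1 = 1/1 = 1: (m_2, d_2) = (m_1, d_1) = (3, 1), so from here the quotient a_1 repeats; the period length is 1.
So sqrt(10) = [3; (6)] with period length k = 1.
k is odd, so (p_{k-1}, q_{k-1}) only solves x^2 - 10y^2 = -1 and the fundamental solution of x^2 - 10y^2 = 1 is (p_{2k-1}, q_{2k-1}) = (p_1, q_1); compute convergents through index 1, running through the period twice.
Convergents (p_i = a_i*p_{i-1} + p_{i-2}, q_i = a_i*q_{i-1} + q_{i-2} with p_{-2}=0, p_{-1}=1, q_{-2}=1, q_{-1}=0):
  i=0: a_0=3, p_0 = 3*1 + 0 = 3, q_0 = 3*0 + 1 = 1.
  i=1: a_1=6, p_1 = 6*3 + 1 = 19, q_1 = 6*1 + 0 = 6.
Indeed p_0^2 - 10*q_0^2 = 9 - 10 = -1, not +1.
Check: 19^2 - 10*6^2 = 361 - 360 = 1, so (x, y) = (19, 6) solves the equation, and by the theorem it is the least positive solution.

(x, y) = (19, 6)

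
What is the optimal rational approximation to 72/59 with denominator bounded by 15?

Expand x = 72/59 as a continued fraction with the Euclidean algorithm:
  72 = 1*59 + 13, so a_0 = 1.
  59 = 4*13 + 7, so a_1 = 4.
  13 = 1*7 + 6, so a_2 = 1.
  7 = 1*6 + 1, so a_3 = 1.
  6 = 6*1 + 0, so a_4 = 6.
so x = [1; 4, 1, 1, 6].
Convergents (p_i = a_i*p_{i-1} + p_{i-2}, q_i = a_i*q_{i-1} + q_{i-2} with p_{-2}=0, p_{-1}=1, q_{-2}=1, q_{-1}=0), until the denominator exceeds 15:
  i=0: a_0=1, p_0 = 1*1 + 0 = 1, q_0 = 1*0 + 1 = 1.
  i=1: a_1=4, p_1 = 4*1 + 1 = 5, q_1 = 4*1 + 0 = 4.
  i=2: a_2=1, p_2 = 1*5 + 1 = 6, q_2 = 1*4 + 1 = 5.
  i=3: a_3=1, p_3 = 1*6 + 5 = 11, q_3 = 1*5 + 4 = 9.
  i=4: a_4=6, p_4 = 6*11 + 6 = 72, q_4 = 6*9 + 5 = 59.
q_4 = 59 > 15, so the last convergent with denominator <= 15 is p_3/q_3 = 11/9.
The closest fraction with denominator <= 15 is either p_3/q_3 or the intermediate fraction (k*p_3 + p_2)/(k*q_3 + q_2) with the largest k >= 1 whose denominator stays <= 15; these approach x as k grows, and every other convergent or intermediate fraction in range is farther away.
Largest k: floor((15 - q_2)/q_3) = floor((15 - 5)/9) = 1.
That gives (1*11 + 6)/(1*9 + 5) = 17/14.
Compare the errors: |x - 11/9| = |72*9 - 11*59|/(59*9) = 1/531, and |x - 17/14| = |72*14 - 17*59|/(59*14) = 5/826.
Cross-multiplying, 1*826 = 826 < 2655 = 5*531, so 1/531 is smaller: the convergent 11/9 is closer to x than 17/14.

11/9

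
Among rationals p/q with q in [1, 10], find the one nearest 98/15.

59/9

Expand x = 98/15 as a continued fraction with the Euclidean algorithm:
  98 = 6*15 + 8, so a_0 = 6.
  15 = 1*8 + 7, so a_1 = 1.
  8 = 1*7 + 1, so a_2 = 1.
  7 = 7*1 + 0, so a_3 = 7.
so x = [6; 1, 1, 7].
Convergents (p_i = a_i*p_{i-1} + p_{i-2}, q_i = a_i*q_{i-1} + q_{i-2} with p_{-2}=0, p_{-1}=1, q_{-2}=1, q_{-1}=0), until the denominator exceeds 10:
  i=0: a_0=6, p_0 = 6*1 + 0 = 6, q_0 = 6*0 + 1 = 1.
  i=1: a_1=1, p_1 = 1*6 + 1 = 7, q_1 = 1*1 + 0 = 1.
  i=2: a_2=1, p_2 = 1*7 + 6 = 13, q_2 = 1*1 + 1 = 2.
  i=3: a_3=7, p_3 = 7*13 + 7 = 98, q_3 = 7*2 + 1 = 15.
q_3 = 15 > 10, so the last convergent with denominator <= 10 is p_2/q_2 = 13/2.
The closest fraction with denominator <= 10 is either p_2/q_2 or the intermediate fraction (k*p_2 + p_1)/(k*q_2 + q_1) with the largest k >= 1 whose denominator stays <= 10; these approach x as k grows, and every other convergent or intermediate fraction in range is farther away.
Largest k: floor((10 - q_1)/q_2) = floor((10 - 1)/2) = 4.
That gives (4*13 + 7)/(4*2 + 1) = 59/9.
Compare the errors: |x - 13/2| = |98*2 - 13*15|/(15*2) = 1/30, and |x - 59/9| = |98*9 - 59*15|/(15*9) = 3/135.
Cross-multiplying, 3*30 = 90 < 135 = 1*135, so 3/135 is smaller: the intermediate fraction 59/9 is closer to x than 13/2.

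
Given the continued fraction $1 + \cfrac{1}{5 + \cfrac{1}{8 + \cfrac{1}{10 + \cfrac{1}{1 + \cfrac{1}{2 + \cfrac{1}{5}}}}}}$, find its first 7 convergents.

Using the convergent recurrence p_i = a_i*p_{i-1} + p_{i-2}, q_i = a_i*q_{i-1} + q_{i-2} with p_{-2}=0, p_{-1}=1, q_{-2}=1, q_{-1}=0:
  i=0: a_0=1, p_0 = 1*1 + 0 = 1, q_0 = 1*0 + 1 = 1.
  i=1: a_1=5, p_1 = 5*1 + 1 = 6, q_1 = 5*1 + 0 = 5.
  i=2: a_2=8, p_2 = 8*6 + 1 = 49, q_2 = 8*5 + 1 = 41.
  i=3: a_3=10, p_3 = 10*49 + 6 = 496, q_3 = 10*41 + 5 = 415.
  i=4: a_4=1, p_4 = 1*496 + 49 = 545, q_4 = 1*415 + 41 = 456.
  i=5: a_5=2, p_5 = 2*545 + 496 = 1586, q_5 = 2*456 + 415 = 1327.
  i=6: a_6=5, p_6 = 5*1586 + 545 = 8475, q_6 = 5*1327 + 456 = 7091.

1/1, 6/5, 49/41, 496/415, 545/456, 1586/1327, 8475/7091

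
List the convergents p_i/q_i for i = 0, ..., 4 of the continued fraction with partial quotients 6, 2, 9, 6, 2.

Using the convergent recurrence p_i = a_i*p_{i-1} + p_{i-2}, q_i = a_i*q_{i-1} + q_{i-2} with p_{-2}=0, p_{-1}=1, q_{-2}=1, q_{-1}=0:
  i=0: a_0=6, p_0 = 6*1 + 0 = 6, q_0 = 6*0 + 1 = 1.
  i=1: a_1=2, p_1 = 2*6 + 1 = 13, q_1 = 2*1 + 0 = 2.
  i=2: a_2=9, p_2 = 9*13 + 6 = 123, q_2 = 9*2 + 1 = 19.
  i=3: a_3=6, p_3 = 6*123 + 13 = 751, q_3 = 6*19 + 2 = 116.
  i=4: a_4=2, p_4 = 2*751 + 123 = 1625, q_4 = 2*116 + 19 = 251.

6/1, 13/2, 123/19, 751/116, 1625/251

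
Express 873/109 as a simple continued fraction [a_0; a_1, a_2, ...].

[8; 109]

Run the Euclidean algorithm on 873 and 109; the successive quotients are the partial quotients a_0, a_1, ... (each step inverts the fractional part left over by the previous one):
  873 = 8*109 + 1, so a_0 = 8.
  109 = 109*1 + 0, so a_1 = 109.
The remainder reaches 0 after 2 divisions, so the expansion has 2 partial quotients, read off in order.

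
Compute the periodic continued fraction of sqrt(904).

[30; (15, 60)]

Write x_i = (sqrt(904) + m_i)/d_i with (m_0, d_0) = (0, 1). a_0 = floor(sqrt(904)) = 30, since 30^2 = 900 <= 904 < 961 = 31^2.
Iterate m_{i+1} = d_i*a_i - m_i, d_{i+1} = (904 - m_{i+1}^2)/d_i, a_{i+1} = floor((a_0 + m_{i+1})/d_{i+1}):
  m_1 = 1*30 - 0 = 30, d_1 = (904 - 30^2)/1 = 4/1 = 4, a_1 = floor((30 + 30)/4) = 15.
  m_2 = 4*15 - 30 = 30, d_2 = (904 - 30^2)/4 = 4/4 = 1, a_2 = floor((30 + 30)/1) = 60.
  m_3 = 1*60 - 30 = 30, d_3 = (904 - 30^2)/1 = 4/1 = 4: (m_3, d_3) = (m_1, d_1) = (30, 4), so from here the quotients repeat a_1, a_2; the period length is 2.
Hence the expansion of sqrt(904) is a_0 = 30 followed by the repeating block 15, 60 (period 2).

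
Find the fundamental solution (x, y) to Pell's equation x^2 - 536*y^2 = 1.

First expand sqrt(536) as a continued fraction. With x_i = (sqrt(536) + m_i)/d_i and (m_0, d_0) = (0, 1): a_0 = floor(sqrt(536)) = 23, since 23^2 = 529 <= 536 < 576 = 24^2.
Iterate m_{i+1} = d_i*a_i - m_i, d_{i+1} = (536 - m_{i+1}^2)/d_i, a_{i+1} = floor((a_0 + m_{i+1})/d_{i+1}):
  m_1 = 1*23 - 0 = 23, d_1 = (536 - 23^2)/1 = 7/1 = 7, a_1 = floor((23 + 23)/7) = 6.
  m_2 = 7*6 - 23 = 19, d_2 = (536 - 19^2)/7 = 175/7 = 25, a_2 = floor((23 + 19)/25) = 1.
  m_3 = 25*1 - 19 = 6, d_3 = (536 - 6^2)/25 = 500/25 = 20, a_3 = floor((23 + 6)/20) = 1.
  m_4 = 20*1 - 6 = 14, d_4 = (536 - 14^2)/20 = 340/20 = 17, a_4 = floor((23 + 14)/17) = 2.
  m_5 = 17*2 - 14 = 20, d_5 = (536 - 20^2)/17 = 136/17 = 8, a_5 = floor((23 + 20)/8) = 5.
  m_6 = 8*5 - 20 = 20, d_6 = (536 - 20^2)/8 = 136/8 = 17, a_6 = floor((23 + 20)/17) = 2.
  m_7 = 17*2 - 20 = 14, d_7 = (536 - 14^2)/17 = 340/17 = 20, a_7 = floor((23 + 14)/20) = 1.
  m_8 = 20*1 - 14 = 6, d_8 = (536 - 6^2)/20 = 500/20 = 25, a_8 = floor((23 + 6)/25) = 1.
  m_9 = 25*1 - 6 = 19, d_9 = (536 - 19^2)/25 = 175/25 = 7, a_9 = floor((23 + 19)/7) = 6.
  m_10 = 7*6 - 19 = 23, d_10 = (536 - 23^2)/7 = 7/7 = 1, a_10 = floor((23 + 23)/1) = 46.
  m_11 = 1*46 - 23 = 23, d_11 = (536 - 23^2)/1 = 7/1 = 7: (m_11, d_11) = (m_1, d_1) = (23, 7), so from here the quotients repeat a_1, ..., a_10; the period length is 10.
So sqrt(536) = [23; (6, 1, 1, 2, 5, 2, 1, 1, 6, 46)] with period length k = 10.
k is even, so the fundamental solution of x^2 - 536y^2 = 1 is (p_{k-1}, q_{k-1}) = (p_9, q_9); compute convergents through index 9.
Convergents (p_i = a_i*p_{i-1} + p_{i-2}, q_i = a_i*q_{i-1} + q_{i-2} with p_{-2}=0, p_{-1}=1, q_{-2}=1, q_{-1}=0):
  i=0: a_0=23, p_0 = 23*1 + 0 = 23, q_0 = 23*0 + 1 = 1.
  i=1: a_1=6, p_1 = 6*23 + 1 = 139, q_1 = 6*1 + 0 = 6.
  i=2: a_2=1, p_2 = 1*139 + 23 = 162, q_2 = 1*6 + 1 = 7.
  i=3: a_3=1, p_3 = 1*162 + 139 = 301, q_3 = 1*7 + 6 = 13.
  i=4: a_4=2, p_4 = 2*301 + 162 = 764, q_4 = 2*13 + 7 = 33.
  i=5: a_5=5, p_5 = 5*764 + 301 = 4121, q_5 = 5*33 + 13 = 178.
  i=6: a_6=2, p_6 = 2*4121 + 764 = 9006, q_6 = 2*178 + 33 = 389.
  i=7: a_7=1, p_7 = 1*9006 + 4121 = 13127, q_7 = 1*389 + 178 = 567.
  i=8: a_8=1, p_8 = 1*13127 + 9006 = 22133, q_8 = 1*567 + 389 = 956.
  i=9: a_9=6, p_9 = 6*22133 + 13127 = 145925, q_9 = 6*956 + 567 = 6303.
Check: 145925^2 - 536*6303^2 = 21294105625 - 21294105624 = 1, so (x, y) = (145925, 6303) solves the equation, and by the theorem it is the least positive solution.

(x, y) = (145925, 6303)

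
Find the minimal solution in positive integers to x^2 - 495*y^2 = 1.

First expand sqrt(495) as a continued fraction. With x_i = (sqrt(495) + m_i)/d_i and (m_0, d_0) = (0, 1): a_0 = floor(sqrt(495)) = 22, since 22^2 = 484 <= 495 < 529 = 23^2.
Iterate m_{i+1} = d_i*a_i - m_i, d_{i+1} = (495 - m_{i+1}^2)/d_i, a_{i+1} = floor((a_0 + m_{i+1})/d_{i+1}):
  m_1 = 1*22 - 0 = 22, d_1 = (495 - 22^2)/1 = 11/1 = 11, a_1 = floor((22 + 22)/11) = 4.
  m_2 = 11*4 - 22 = 22, d_2 = (495 - 22^2)/11 = 11/11 = 1, a_2 = floor((22 + 22)/1) = 44.
  m_3 = 1*44 - 22 = 22, d_3 = (495 - 22^2)/1 = 11/1 = 11: (m_3, d_3) = (m_1, d_1) = (22, 11), so from here the quotients repeat a_1, a_2; the period length is 2.
So sqrt(495) = [22; (4, 44)] with period length k = 2.
k is even, so the fundamental solution of x^2 - 495y^2 = 1 is (p_{k-1}, q_{k-1}) = (p_1, q_1); compute convergents through index 1.
Convergents (p_i = a_i*p_{i-1} + p_{i-2}, q_i = a_i*q_{i-1} + q_{i-2} with p_{-2}=0, p_{-1}=1, q_{-2}=1, q_{-1}=0):
  i=0: a_0=22, p_0 = 22*1 + 0 = 22, q_0 = 22*0 + 1 = 1.
  i=1: a_1=4, p_1 = 4*22 + 1 = 89, q_1 = 4*1 + 0 = 4.
Check: 89^2 - 495*4^2 = 7921 - 7920 = 1, so (x, y) = (89, 4) solves the equation, and by the theorem it is the least positive solution.

(x, y) = (89, 4)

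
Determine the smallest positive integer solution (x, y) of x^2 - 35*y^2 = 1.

First expand sqrt(35) as a continued fraction. With x_i = (sqrt(35) + m_i)/d_i and (m_0, d_0) = (0, 1): a_0 = floor(sqrt(35)) = 5, since 5^2 = 25 <= 35 < 36 = 6^2.
Iterate m_{i+1} = d_i*a_i - m_i, d_{i+1} = (35 - m_{i+1}^2)/d_i, a_{i+1} = floor((a_0 + m_{i+1})/d_{i+1}):
  m_1 = 1*5 - 0 = 5, d_1 = (35 - 5^2)/1 = 10/1 = 10, a_1 = floor((5 + 5)/10) = 1.
  m_2 = 10*1 - 5 = 5, d_2 = (35 - 5^2)/10 = 10/10 = 1, a_2 = floor((5 + 5)/1) = 10.
  m_3 = 1*10 - 5 = 5, d_3 = (35 - 5^2)/1 = 10/1 = 10: (m_3, d_3) = (m_1, d_1) = (5, 10), so from here the quotients repeat a_1, a_2; the period length is 2.
So sqrt(35) = [5; (1, 10)] with period length k = 2.
k is even, so the fundamental solution of x^2 - 35y^2 = 1 is (p_{k-1}, q_{k-1}) = (p_1, q_1); compute convergents through index 1.
Convergents (p_i = a_i*p_{i-1} + p_{i-2}, q_i = a_i*q_{i-1} + q_{i-2} with p_{-2}=0, p_{-1}=1, q_{-2}=1, q_{-1}=0):
  i=0: a_0=5, p_0 = 5*1 + 0 = 5, q_0 = 5*0 + 1 = 1.
  i=1: a_1=1, p_1 = 1*5 + 1 = 6, q_1 = 1*1 + 0 = 1.
Check: 6^2 - 35*1^2 = 36 - 35 = 1, so (x, y) = (6, 1) solves the equation, and by the theorem it is the least positive solution.

(x, y) = (6, 1)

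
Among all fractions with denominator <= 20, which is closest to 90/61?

28/19

Expand x = 90/61 as a continued fraction with the Euclidean algorithm:
  90 = 1*61 + 29, so a_0 = 1.
  61 = 2*29 + 3, so a_1 = 2.
  29 = 9*3 + 2, so a_2 = 9.
  3 = 1*2 + 1, so a_3 = 1.
  2 = 2*1 + 0, so a_4 = 2.
so x = [1; 2, 9, 1, 2].
Convergents (p_i = a_i*p_{i-1} + p_{i-2}, q_i = a_i*q_{i-1} + q_{i-2} with p_{-2}=0, p_{-1}=1, q_{-2}=1, q_{-1}=0), until the denominator exceeds 20:
  i=0: a_0=1, p_0 = 1*1 + 0 = 1, q_0 = 1*0 + 1 = 1.
  i=1: a_1=2, p_1 = 2*1 + 1 = 3, q_1 = 2*1 + 0 = 2.
  i=2: a_2=9, p_2 = 9*3 + 1 = 28, q_2 = 9*2 + 1 = 19.
  i=3: a_3=1, p_3 = 1*28 + 3 = 31, q_3 = 1*19 + 2 = 21.
q_3 = 21 > 20, so the last convergent with denominator <= 20 is p_2/q_2 = 28/19.
The closest fraction with denominator <= 20 is either p_2/q_2 or the intermediate fraction (k*p_2 + p_1)/(k*q_2 + q_1) with the largest k >= 1 whose denominator stays <= 20; these approach x as k grows, and every other convergent or intermediate fraction in range is farther away.
Largest k: floor((20 - q_1)/q_2) = floor((20 - 2)/19) = 0.
Since k = 0, no intermediate fraction beyond p_2/q_2 has denominator <= 20, so the convergent 28/19 is the closest (its error is |90*19 - 28*61|/(61*19) = 2/1159).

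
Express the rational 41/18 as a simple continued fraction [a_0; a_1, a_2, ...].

[2; 3, 1, 1, 2]

Run the Euclidean algorithm on 41 and 18; the successive quotients are the partial quotients a_0, a_1, ... (each step inverts the fractional part left over by the previous one):
  41 = 2*18 + 5, so a_0 = 2.
  18 = 3*5 + 3, so a_1 = 3.
  5 = 1*3 + 2, so a_2 = 1.
  3 = 1*2 + 1, so a_3 = 1.
  2 = 2*1 + 0, so a_4 = 2.
The remainder reaches 0 after 5 divisions, so the expansion has 5 partial quotients, read off in order.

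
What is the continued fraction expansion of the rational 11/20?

[0; 1, 1, 4, 2]

Run the Euclidean algorithm on 11 and 20; the successive quotients are the partial quotients a_0, a_1, ... (each step inverts the fractional part left over by the previous one):
  11 = 0*20 + 11, so a_0 = 0.
  20 = 1*11 + 9, so a_1 = 1.
  11 = 1*9 + 2, so a_2 = 1.
  9 = 4*2 + 1, so a_3 = 4.
  2 = 2*1 + 0, so a_4 = 2.
The remainder reaches 0 after 5 divisions, so the expansion has 5 partial quotients, read off in order.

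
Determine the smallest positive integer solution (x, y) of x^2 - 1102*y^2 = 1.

First expand sqrt(1102) as a continued fraction. With x_i = (sqrt(1102) + m_i)/d_i and (m_0, d_0) = (0, 1): a_0 = floor(sqrt(1102)) = 33, since 33^2 = 1089 <= 1102 < 1156 = 34^2.
Iterate m_{i+1} = d_i*a_i - m_i, d_{i+1} = (1102 - m_{i+1}^2)/d_i, a_{i+1} = floor((a_0 + m_{i+1})/d_{i+1}):
  m_1 = 1*33 - 0 = 33, d_1 = (1102 - 33^2)/1 = 13/1 = 13, a_1 = floor((33 + 33)/13) = 5.
  m_2 = 13*5 - 33 = 32, d_2 = (1102 - 32^2)/13 = 78/13 = 6, a_2 = floor((33 + 32)/6) = 10.
  m_3 = 6*10 - 32 = 28, d_3 = (1102 - 28^2)/6 = 318/6 = 53, a_3 = floor((33 + 28)/53) = 1.
  m_4 = 53*1 - 28 = 25, d_4 = (1102 - 25^2)/53 = 477/53 = 9, a_4 = floor((33 + 25)/9) = 6.
  m_5 = 9*6 - 25 = 29, d_5 = (1102 - 29^2)/9 = 261/9 = 29, a_5 = floor((33 + 29)/29) = 2.
  m_6 = 29*2 - 29 = 29, d_6 = (1102 - 29^2)/29 = 261/29 = 9, a_6 = floor((33 + 29)/9) = 6.
  m_7 = 9*6 - 29 = 25, d_7 = (1102 - 25^2)/9 = 477/9 = 53, a_7 = floor((33 + 25)/53) = 1.
  m_8 = 53*1 - 25 = 28, d_8 = (1102 - 28^2)/53 = 318/53 = 6, a_8 = floor((33 + 28)/6) = 10.
  m_9 = 6*10 - 28 = 32, d_9 = (1102 - 32^2)/6 = 78/6 = 13, a_9 = floor((33 + 32)/13) = 5.
  m_10 = 13*5 - 32 = 33, d_10 = (1102 - 33^2)/13 = 13/13 = 1, a_10 = floor((33 + 33)/1) = 66.
  m_11 = 1*66 - 33 = 33, d_11 = (1102 - 33^2)/1 = 13/1 = 13: (m_11, d_11) = (m_1, d_1) = (33, 13), so from here the quotients repeat a_1, ..., a_10; the period length is 10.
So sqrt(1102) = [33; (5, 10, 1, 6, 2, 6, 1, 10, 5, 66)] with period length k = 10.
k is even, so the fundamental solution of x^2 - 1102y^2 = 1 is (p_{k-1}, q_{k-1}) = (p_9, q_9); compute convergents through index 9.
Convergents (p_i = a_i*p_{i-1} + p_{i-2}, q_i = a_i*q_{i-1} + q_{i-2} with p_{-2}=0, p_{-1}=1, q_{-2}=1, q_{-1}=0):
  i=0: a_0=33, p_0 = 33*1 + 0 = 33, q_0 = 33*0 + 1 = 1.
  i=1: a_1=5, p_1 = 5*33 + 1 = 166, q_1 = 5*1 + 0 = 5.
  i=2: a_2=10, p_2 = 10*166 + 33 = 1693, q_2 = 10*5 + 1 = 51.
  i=3: a_3=1, p_3 = 1*1693 + 166 = 1859, q_3 = 1*51 + 5 = 56.
  i=4: a_4=6, p_4 = 6*1859 + 1693 = 12847, q_4 = 6*56 + 51 = 387.
  i=5: a_5=2, p_5 = 2*12847 + 1859 = 27553, q_5 = 2*387 + 56 = 830.
  i=6: a_6=6, p_6 = 6*27553 + 12847 = 178165, q_6 = 6*830 + 387 = 5367.
  i=7: a_7=1, p_7 = 1*178165 + 27553 = 205718, q_7 = 1*5367 + 830 = 6197.
  i=8: a_8=10, p_8 = 10*205718 + 178165 = 2235345, q_8 = 10*6197 + 5367 = 67337.
  i=9: a_9=5, p_9 = 5*2235345 + 205718 = 11382443, q_9 = 5*67337 + 6197 = 342882.
Check: 11382443^2 - 1102*342882^2 = 129560008648249 - 129560008648248 = 1, so (x, y) = (11382443, 342882) solves the equation, and by the theorem it is the least positive solution.

(x, y) = (11382443, 342882)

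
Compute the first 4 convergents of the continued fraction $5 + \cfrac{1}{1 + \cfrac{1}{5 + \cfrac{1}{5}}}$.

5/1, 6/1, 35/6, 181/31

Using the convergent recurrence p_i = a_i*p_{i-1} + p_{i-2}, q_i = a_i*q_{i-1} + q_{i-2} with p_{-2}=0, p_{-1}=1, q_{-2}=1, q_{-1}=0:
  i=0: a_0=5, p_0 = 5*1 + 0 = 5, q_0 = 5*0 + 1 = 1.
  i=1: a_1=1, p_1 = 1*5 + 1 = 6, q_1 = 1*1 + 0 = 1.
  i=2: a_2=5, p_2 = 5*6 + 5 = 35, q_2 = 5*1 + 1 = 6.
  i=3: a_3=5, p_3 = 5*35 + 6 = 181, q_3 = 5*6 + 1 = 31.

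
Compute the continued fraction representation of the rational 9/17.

Run the Euclidean algorithm on 9 and 17; the successive quotients are the partial quotients a_0, a_1, ... (each step inverts the fractional part left over by the previous one):
  9 = 0*17 + 9, so a_0 = 0.
  17 = 1*9 + 8, so a_1 = 1.
  9 = 1*8 + 1, so a_2 = 1.
  8 = 8*1 + 0, so a_3 = 8.
The remainder reaches 0 after 4 divisions, so the expansion has 4 partial quotients, read off in order.

[0; 1, 1, 8]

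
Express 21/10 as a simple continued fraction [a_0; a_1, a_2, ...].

Run the Euclidean algorithm on 21 and 10; the successive quotients are the partial quotients a_0, a_1, ... (each step inverts the fractional part left over by the previous one):
  21 = 2*10 + 1, so a_0 = 2.
  10 = 10*1 + 0, so a_1 = 10.
The remainder reaches 0 after 2 divisions, so the expansion has 2 partial quotients, read off in order.

[2; 10]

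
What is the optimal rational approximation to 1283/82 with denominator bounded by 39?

266/17

Expand x = 1283/82 as a continued fraction with the Euclidean algorithm:
  1283 = 15*82 + 53, so a_0 = 15.
  82 = 1*53 + 29, so a_1 = 1.
  53 = 1*29 + 24, so a_2 = 1.
  29 = 1*24 + 5, so a_3 = 1.
  24 = 4*5 + 4, so a_4 = 4.
  5 = 1*4 + 1, so a_5 = 1.
  4 = 4*1 + 0, so a_6 = 4.
so x = [15; 1, 1, 1, 4, 1, 4].
Convergents (p_i = a_i*p_{i-1} + p_{i-2}, q_i = a_i*q_{i-1} + q_{i-2} with p_{-2}=0, p_{-1}=1, q_{-2}=1, q_{-1}=0), until the denominator exceeds 39:
  i=0: a_0=15, p_0 = 15*1 + 0 = 15, q_0 = 15*0 + 1 = 1.
  i=1: a_1=1, p_1 = 1*15 + 1 = 16, q_1 = 1*1 + 0 = 1.
  i=2: a_2=1, p_2 = 1*16 + 15 = 31, q_2 = 1*1 + 1 = 2.
  i=3: a_3=1, p_3 = 1*31 + 16 = 47, q_3 = 1*2 + 1 = 3.
  i=4: a_4=4, p_4 = 4*47 + 31 = 219, q_4 = 4*3 + 2 = 14.
  i=5: a_5=1, p_5 = 1*219 + 47 = 266, q_5 = 1*14 + 3 = 17.
  i=6: a_6=4, p_6 = 4*266 + 219 = 1283, q_6 = 4*17 + 14 = 82.
q_6 = 82 > 39, so the last convergent with denominator <= 39 is p_5/q_5 = 266/17.
The closest fraction with denominator <= 39 is either p_5/q_5 or the intermediate fraction (k*p_5 + p_4)/(k*q_5 + q_4) with the largest k >= 1 whose denominator stays <= 39; these approach x as k grows, and every other convergent or intermediate fraction in range is farther away.
Largest k: floor((39 - q_4)/q_5) = floor((39 - 14)/17) = 1.
That gives (1*266 + 219)/(1*17 + 14) = 485/31.
Compare the errors: |x - 266/17| = |1283*17 - 266*82|/(82*17) = 1/1394, and |x - 485/31| = |1283*31 - 485*82|/(82*31) = 3/2542.
Cross-multiplying, 1*2542 = 2542 < 4182 = 3*1394, so 1/1394 is smaller: the convergent 266/17 is closer to x than 485/31.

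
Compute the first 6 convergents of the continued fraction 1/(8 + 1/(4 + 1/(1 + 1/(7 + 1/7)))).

Using the convergent recurrence p_i = a_i*p_{i-1} + p_{i-2}, q_i = a_i*q_{i-1} + q_{i-2} with p_{-2}=0, p_{-1}=1, q_{-2}=1, q_{-1}=0:
  i=0: a_0=0, p_0 = 0*1 + 0 = 0, q_0 = 0*0 + 1 = 1.
  i=1: a_1=8, p_1 = 8*0 + 1 = 1, q_1 = 8*1 + 0 = 8.
  i=2: a_2=4, p_2 = 4*1 + 0 = 4, q_2 = 4*8 + 1 = 33.
  i=3: a_3=1, p_3 = 1*4 + 1 = 5, q_3 = 1*33 + 8 = 41.
  i=4: a_4=7, p_4 = 7*5 + 4 = 39, q_4 = 7*41 + 33 = 320.
  i=5: a_5=7, p_5 = 7*39 + 5 = 278, q_5 = 7*320 + 41 = 2281.

0/1, 1/8, 4/33, 5/41, 39/320, 278/2281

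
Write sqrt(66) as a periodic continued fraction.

Write x_i = (sqrt(66) + m_i)/d_i with (m_0, d_0) = (0, 1). a_0 = floor(sqrt(66)) = 8, since 8^2 = 64 <= 66 < 81 = 9^2.
Iterate m_{i+1} = d_i*a_i - m_i, d_{i+1} = (66 - m_{i+1}^2)/d_i, a_{i+1} = floor((a_0 + m_{i+1})/d_{i+1}):
  m_1 = 1*8 - 0 = 8, d_1 = (66 - 8^2)/1 = 2/1 = 2, a_1 = floor((8 + 8)/2) = 8.
  m_2 = 2*8 - 8 = 8, d_2 = (66 - 8^2)/2 = 2/2 = 1, a_2 = floor((8 + 8)/1) = 16.
  m_3 = 1*16 - 8 = 8, d_3 = (66 - 8^2)/1 = 2/1 = 2: (m_3, d_3) = (m_1, d_1) = (8, 2), so from here the quotients repeat a_1, a_2; the period length is 2.
Hence the expansion of sqrt(66) is a_0 = 8 followed by the repeating block 8, 16 (period 2).

[8; (8, 16)]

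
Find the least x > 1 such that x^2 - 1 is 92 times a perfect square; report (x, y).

(x, y) = (1151, 120)

First expand sqrt(92) as a continued fraction. With x_i = (sqrt(92) + m_i)/d_i and (m_0, d_0) = (0, 1): a_0 = floor(sqrt(92)) = 9, since 9^2 = 81 <= 92 < 100 = 10^2.
Iterate m_{i+1} = d_i*a_i - m_i, d_{i+1} = (92 - m_{i+1}^2)/d_i, a_{i+1} = floor((a_0 + m_{i+1})/d_{i+1}):
  m_1 = 1*9 - 0 = 9, d_1 = (92 - 9^2)/1 = 11/1 = 11, a_1 = floor((9 + 9)/11) = 1.
  m_2 = 11*1 - 9 = 2, d_2 = (92 - 2^2)/11 = 88/11 = 8, a_2 = floor((9 + 2)/8) = 1.
  m_3 = 8*1 - 2 = 6, d_3 = (92 - 6^2)/8 = 56/8 = 7, a_3 = floor((9 + 6)/7) = 2.
  m_4 = 7*2 - 6 = 8, d_4 = (92 - 8^2)/7 = 28/7 = 4, a_4 = floor((9 + 8)/4) = 4.
  m_5 = 4*4 - 8 = 8, d_5 = (92 - 8^2)/4 = 28/4 = 7, a_5 = floor((9 + 8)/7) = 2.
  m_6 = 7*2 - 8 = 6, d_6 = (92 - 6^2)/7 = 56/7 = 8, a_6 = floor((9 + 6)/8) = 1.
  m_7 = 8*1 - 6 = 2, d_7 = (92 - 2^2)/8 = 88/8 = 11, a_7 = floor((9 + 2)/11) = 1.
  m_8 = 11*1 - 2 = 9, d_8 = (92 - 9^2)/11 = 11/11 = 1, a_8 = floor((9 + 9)/1) = 18.
  m_9 = 1*18 - 9 = 9, d_9 = (92 - 9^2)/1 = 11/1 = 11: (m_9, d_9) = (m_1, d_1) = (9, 11), so from here the quotients repeat a_1, ..., a_8; the period length is 8.
So sqrt(92) = [9; (1, 1, 2, 4, 2, 1, 1, 18)] with period length k = 8.
k is even, so the fundamental solution of x^2 - 92y^2 = 1 is (p_{k-1}, q_{k-1}) = (p_7, q_7); compute convergents through index 7.
Convergents (p_i = a_i*p_{i-1} + p_{i-2}, q_i = a_i*q_{i-1} + q_{i-2} with p_{-2}=0, p_{-1}=1, q_{-2}=1, q_{-1}=0):
  i=0: a_0=9, p_0 = 9*1 + 0 = 9, q_0 = 9*0 + 1 = 1.
  i=1: a_1=1, p_1 = 1*9 + 1 = 10, q_1 = 1*1 + 0 = 1.
  i=2: a_2=1, p_2 = 1*10 + 9 = 19, q_2 = 1*1 + 1 = 2.
  i=3: a_3=2, p_3 = 2*19 + 10 = 48, q_3 = 2*2 + 1 = 5.
  i=4: a_4=4, p_4 = 4*48 + 19 = 211, q_4 = 4*5 + 2 = 22.
  i=5: a_5=2, p_5 = 2*211 + 48 = 470, q_5 = 2*22 + 5 = 49.
  i=6: a_6=1, p_6 = 1*470 + 211 = 681, q_6 = 1*49 + 22 = 71.
  i=7: a_7=1, p_7 = 1*681 + 470 = 1151, q_7 = 1*71 + 49 = 120.
Check: 1151^2 - 92*120^2 = 1324801 - 1324800 = 1, so (x, y) = (1151, 120) solves the equation, and by the theorem it is the least positive solution.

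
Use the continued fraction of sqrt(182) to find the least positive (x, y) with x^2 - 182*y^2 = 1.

(x, y) = (27, 2)

First expand sqrt(182) as a continued fraction. With x_i = (sqrt(182) + m_i)/d_i and (m_0, d_0) = (0, 1): a_0 = floor(sqrt(182)) = 13, since 13^2 = 169 <= 182 < 196 = 14^2.
Iterate m_{i+1} = d_i*a_i - m_i, d_{i+1} = (182 - m_{i+1}^2)/d_i, a_{i+1} = floor((a_0 + m_{i+1})/d_{i+1}):
  m_1 = 1*13 - 0 = 13, d_1 = (182 - 13^2)/1 = 13/1 = 13, a_1 = floor((13 + 13)/13) = 2.
  m_2 = 13*2 - 13 = 13, d_2 = (182 - 13^2)/13 = 13/13 = 1, a_2 = floor((13 + 13)/1) = 26.
  m_3 = 1*26 - 13 = 13, d_3 = (182 - 13^2)/1 = 13/1 = 13: (m_3, d_3) = (m_1, d_1) = (13, 13), so from here the quotients repeat a_1, a_2; the period length is 2.
So sqrt(182) = [13; (2, 26)] with period length k = 2.
k is even, so the fundamental solution of x^2 - 182y^2 = 1 is (p_{k-1}, q_{k-1}) = (p_1, q_1); compute convergents through index 1.
Convergents (p_i = a_i*p_{i-1} + p_{i-2}, q_i = a_i*q_{i-1} + q_{i-2} with p_{-2}=0, p_{-1}=1, q_{-2}=1, q_{-1}=0):
  i=0: a_0=13, p_0 = 13*1 + 0 = 13, q_0 = 13*0 + 1 = 1.
  i=1: a_1=2, p_1 = 2*13 + 1 = 27, q_1 = 2*1 + 0 = 2.
Check: 27^2 - 182*2^2 = 729 - 728 = 1, so (x, y) = (27, 2) solves the equation, and by the theorem it is the least positive solution.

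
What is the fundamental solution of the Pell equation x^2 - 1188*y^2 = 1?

First expand sqrt(1188) as a continued fraction. With x_i = (sqrt(1188) + m_i)/d_i and (m_0, d_0) = (0, 1): a_0 = floor(sqrt(1188)) = 34, since 34^2 = 1156 <= 1188 < 1225 = 35^2.
Iterate m_{i+1} = d_i*a_i - m_i, d_{i+1} = (1188 - m_{i+1}^2)/d_i, a_{i+1} = floor((a_0 + m_{i+1})/d_{i+1}):
  m_1 = 1*34 - 0 = 34, d_1 = (1188 - 34^2)/1 = 32/1 = 32, a_1 = floor((34 + 34)/32) = 2.
  m_2 = 32*2 - 34 = 30, d_2 = (1188 - 30^2)/32 = 288/32 = 9, a_2 = floor((34 + 30)/9) = 7.
  m_3 = 9*7 - 30 = 33, d_3 = (1188 - 33^2)/9 = 99/9 = 11, a_3 = floor((34 + 33)/11) = 6.
  m_4 = 11*6 - 33 = 33, d_4 = (1188 - 33^2)/11 = 99/11 = 9, a_4 = floor((34 + 33)/9) = 7.
  m_5 = 9*7 - 33 = 30, d_5 = (1188 - 30^2)/9 = 288/9 = 32, a_5 = floor((34 + 30)/32) = 2.
  m_6 = 32*2 - 30 = 34, d_6 = (1188 - 34^2)/32 = 32/32 = 1, a_6 = floor((34 + 34)/1) = 68.
  m_7 = 1*68 - 34 = 34, d_7 = (1188 - 34^2)/1 = 32/1 = 32: (m_7, d_7) = (m_1, d_1) = (34, 32), so from here the quotients repeat a_1, ..., a_6; the period length is 6.
So sqrt(1188) = [34; (2, 7, 6, 7, 2, 68)] with period length k = 6.
k is even, so the fundamental solution of x^2 - 1188y^2 = 1 is (p_{k-1}, q_{k-1}) = (p_5, q_5); compute convergents through index 5.
Convergents (p_i = a_i*p_{i-1} + p_{i-2}, q_i = a_i*q_{i-1} + q_{i-2} with p_{-2}=0, p_{-1}=1, q_{-2}=1, q_{-1}=0):
  i=0: a_0=34, p_0 = 34*1 + 0 = 34, q_0 = 34*0 + 1 = 1.
  i=1: a_1=2, p_1 = 2*34 + 1 = 69, q_1 = 2*1 + 0 = 2.
  i=2: a_2=7, p_2 = 7*69 + 34 = 517, q_2 = 7*2 + 1 = 15.
  i=3: a_3=6, p_3 = 6*517 + 69 = 3171, q_3 = 6*15 + 2 = 92.
  i=4: a_4=7, p_4 = 7*3171 + 517 = 22714, q_4 = 7*92 + 15 = 659.
  i=5: a_5=2, p_5 = 2*22714 + 3171 = 48599, q_5 = 2*659 + 92 = 1410.
Check: 48599^2 - 1188*1410^2 = 2361862801 - 2361862800 = 1, so (x, y) = (48599, 1410) solves the equation, and by the theorem it is the least positive solution.

(x, y) = (48599, 1410)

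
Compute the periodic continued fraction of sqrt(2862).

[53; (2, 106)]

Write x_i = (sqrt(2862) + m_i)/d_i with (m_0, d_0) = (0, 1). a_0 = floor(sqrt(2862)) = 53, since 53^2 = 2809 <= 2862 < 2916 = 54^2.
Iterate m_{i+1} = d_i*a_i - m_i, d_{i+1} = (2862 - m_{i+1}^2)/d_i, a_{i+1} = floor((a_0 + m_{i+1})/d_{i+1}):
  m_1 = 1*53 - 0 = 53, d_1 = (2862 - 53^2)/1 = 53/1 = 53, a_1 = floor((53 + 53)/53) = 2.
  m_2 = 53*2 - 53 = 53, d_2 = (2862 - 53^2)/53 = 53/53 = 1, a_2 = floor((53 + 53)/1) = 106.
  m_3 = 1*106 - 53 = 53, d_3 = (2862 - 53^2)/1 = 53/1 = 53: (m_3, d_3) = (m_1, d_1) = (53, 53), so from here the quotients repeat a_1, a_2; the period length is 2.
Hence the expansion of sqrt(2862) is a_0 = 53 followed by the repeating block 2, 106 (period 2).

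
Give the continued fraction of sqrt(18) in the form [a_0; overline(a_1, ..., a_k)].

Write x_i = (sqrt(18) + m_i)/d_i with (m_0, d_0) = (0, 1). a_0 = floor(sqrt(18)) = 4, since 4^2 = 16 <= 18 < 25 = 5^2.
Iterate m_{i+1} = d_i*a_i - m_i, d_{i+1} = (18 - m_{i+1}^2)/d_i, a_{i+1} = floor((a_0 + m_{i+1})/d_{i+1}):
  m_1 = 1*4 - 0 = 4, d_1 = (18 - 4^2)/1 = 2/1 = 2, a_1 = floor((4 + 4)/2) = 4.
  m_2 = 2*4 - 4 = 4, d_2 = (18 - 4^2)/2 = 2/2 = 1, a_2 = floor((4 + 4)/1) = 8.
  m_3 = 1*8 - 4 = 4, d_3 = (18 - 4^2)/1 = 2/1 = 2: (m_3, d_3) = (m_1, d_1) = (4, 2), so from here the quotients repeat a_1, a_2; the period length is 2.
Hence the expansion of sqrt(18) is a_0 = 4 followed by the repeating block 4, 8 (period 2).

[4; overline(4, 8)]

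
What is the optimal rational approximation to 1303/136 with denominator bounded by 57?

Expand x = 1303/136 as a continued fraction with the Euclidean algorithm:
  1303 = 9*136 + 79, so a_0 = 9.
  136 = 1*79 + 57, so a_1 = 1.
  79 = 1*57 + 22, so a_2 = 1.
  57 = 2*22 + 13, so a_3 = 2.
  22 = 1*13 + 9, so a_4 = 1.
  13 = 1*9 + 4, so a_5 = 1.
  9 = 2*4 + 1, so a_6 = 2.
  4 = 4*1 + 0, so a_7 = 4.
so x = [9; 1, 1, 2, 1, 1, 2, 4].
Convergents (p_i = a_i*p_{i-1} + p_{i-2}, q_i = a_i*q_{i-1} + q_{i-2} with p_{-2}=0, p_{-1}=1, q_{-2}=1, q_{-1}=0), until the denominator exceeds 57:
  i=0: a_0=9, p_0 = 9*1 + 0 = 9, q_0 = 9*0 + 1 = 1.
  i=1: a_1=1, p_1 = 1*9 + 1 = 10, q_1 = 1*1 + 0 = 1.
  i=2: a_2=1, p_2 = 1*10 + 9 = 19, q_2 = 1*1 + 1 = 2.
  i=3: a_3=2, p_3 = 2*19 + 10 = 48, q_3 = 2*2 + 1 = 5.
  i=4: a_4=1, p_4 = 1*48 + 19 = 67, q_4 = 1*5 + 2 = 7.
  i=5: a_5=1, p_5 = 1*67 + 48 = 115, q_5 = 1*7 + 5 = 12.
  i=6: a_6=2, p_6 = 2*115 + 67 = 297, q_6 = 2*12 + 7 = 31.
  i=7: a_7=4, p_7 = 4*297 + 115 = 1303, q_7 = 4*31 + 12 = 136.
q_7 = 136 > 57, so the last convergent with denominator <= 57 is p_6/q_6 = 297/31.
The closest fraction with denominator <= 57 is either p_6/q_6 or the intermediate fraction (k*p_6 + p_5)/(k*q_6 + q_5) with the largest k >= 1 whose denominator stays <= 57; these approach x as k grows, and every other convergent or intermediate fraction in range is farther away.
Largest k: floor((57 - q_5)/q_6) = floor((57 - 12)/31) = 1.
That gives (1*297 + 115)/(1*31 + 12) = 412/43.
Compare the errors: |x - 297/31| = |1303*31 - 297*136|/(136*31) = 1/4216, and |x - 412/43| = |1303*43 - 412*136|/(136*43) = 3/5848.
Cross-multiplying, 1*5848 = 5848 < 12648 = 3*4216, so 1/4216 is smaller: the convergent 297/31 is closer to x than 412/43.

297/31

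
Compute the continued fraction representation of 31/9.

[3; 2, 4]

Run the Euclidean algorithm on 31 and 9; the successive quotients are the partial quotients a_0, a_1, ... (each step inverts the fractional part left over by the previous one):
  31 = 3*9 + 4, so a_0 = 3.
  9 = 2*4 + 1, so a_1 = 2.
  4 = 4*1 + 0, so a_2 = 4.
The remainder reaches 0 after 3 divisions, so the expansion has 3 partial quotients, read off in order.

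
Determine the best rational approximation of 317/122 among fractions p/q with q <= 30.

13/5

Expand x = 317/122 as a continued fraction with the Euclidean algorithm:
  317 = 2*122 + 73, so a_0 = 2.
  122 = 1*73 + 49, so a_1 = 1.
  73 = 1*49 + 24, so a_2 = 1.
  49 = 2*24 + 1, so a_3 = 2.
  24 = 24*1 + 0, so a_4 = 24.
so x = [2; 1, 1, 2, 24].
Convergents (p_i = a_i*p_{i-1} + p_{i-2}, q_i = a_i*q_{i-1} + q_{i-2} with p_{-2}=0, p_{-1}=1, q_{-2}=1, q_{-1}=0), until the denominator exceeds 30:
  i=0: a_0=2, p_0 = 2*1 + 0 = 2, q_0 = 2*0 + 1 = 1.
  i=1: a_1=1, p_1 = 1*2 + 1 = 3, q_1 = 1*1 + 0 = 1.
  i=2: a_2=1, p_2 = 1*3 + 2 = 5, q_2 = 1*1 + 1 = 2.
  i=3: a_3=2, p_3 = 2*5 + 3 = 13, q_3 = 2*2 + 1 = 5.
  i=4: a_4=24, p_4 = 24*13 + 5 = 317, q_4 = 24*5 + 2 = 122.
q_4 = 122 > 30, so the last convergent with denominator <= 30 is p_3/q_3 = 13/5.
The closest fraction with denominator <= 30 is either p_3/q_3 or the intermediate fraction (k*p_3 + p_2)/(k*q_3 + q_2) with the largest k >= 1 whose denominator stays <= 30; these approach x as k grows, and every other convergent or intermediate fraction in range is farther away.
Largest k: floor((30 - q_2)/q_3) = floor((30 - 2)/5) = 5.
That gives (5*13 + 5)/(5*5 + 2) = 70/27.
Compare the errors: |x - 13/5| = |317*5 - 13*122|/(122*5) = 1/610, and |x - 70/27| = |317*27 - 70*122|/(122*27) = 19/3294.
Cross-multiplying, 1*3294 = 3294 < 11590 = 19*610, so 1/610 is smaller: the convergent 13/5 is closer to x than 70/27.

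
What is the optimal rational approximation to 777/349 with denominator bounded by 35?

Expand x = 777/349 as a continued fraction with the Euclidean algorithm:
  777 = 2*349 + 79, so a_0 = 2.
  349 = 4*79 + 33, so a_1 = 4.
  79 = 2*33 + 13, so a_2 = 2.
  33 = 2*13 + 7, so a_3 = 2.
  13 = 1*7 + 6, so a_4 = 1.
  7 = 1*6 + 1, so a_5 = 1.
  6 = 6*1 + 0, so a_6 = 6.
so x = [2; 4, 2, 2, 1, 1, 6].
Convergents (p_i = a_i*p_{i-1} + p_{i-2}, q_i = a_i*q_{i-1} + q_{i-2} with p_{-2}=0, p_{-1}=1, q_{-2}=1, q_{-1}=0), until the denominator exceeds 35:
  i=0: a_0=2, p_0 = 2*1 + 0 = 2, q_0 = 2*0 + 1 = 1.
  i=1: a_1=4, p_1 = 4*2 + 1 = 9, q_1 = 4*1 + 0 = 4.
  i=2: a_2=2, p_2 = 2*9 + 2 = 20, q_2 = 2*4 + 1 = 9.
  i=3: a_3=2, p_3 = 2*20 + 9 = 49, q_3 = 2*9 + 4 = 22.
  i=4: a_4=1, p_4 = 1*49 + 20 = 69, q_4 = 1*22 + 9 = 31.
  i=5: a_5=1, p_5 = 1*69 + 49 = 118, q_5 = 1*31 + 22 = 53.
q_5 = 53 > 35, so the last convergent with denominator <= 35 is p_4/q_4 = 69/31.
The closest fraction with denominator <= 35 is either p_4/q_4 or the intermediate fraction (k*p_4 + p_3)/(k*q_4 + q_3) with the largest k >= 1 whose denominator stays <= 35; these approach x as k grows, and every other convergent or intermediate fraction in range is farther away.
Largest k: floor((35 - q_3)/q_4) = floor((35 - 22)/31) = 0.
Since k = 0, no intermediate fraction beyond p_4/q_4 has denominator <= 35, so the convergent 69/31 is the closest (its error is |777*31 - 69*349|/(349*31) = 6/10819).

69/31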